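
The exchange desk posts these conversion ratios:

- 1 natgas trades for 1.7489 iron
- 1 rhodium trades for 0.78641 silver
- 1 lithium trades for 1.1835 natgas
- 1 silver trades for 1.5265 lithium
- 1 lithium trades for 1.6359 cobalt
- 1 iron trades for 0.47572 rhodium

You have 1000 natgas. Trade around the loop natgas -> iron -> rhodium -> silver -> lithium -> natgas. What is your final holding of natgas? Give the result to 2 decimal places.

1000 natgas × 1.7489 = 1748.9 iron
1748.9 iron × 0.47572 = 831.986708 rhodium
831.986708 rhodium × 0.78641 = 654.28266703828 silver
654.28266703828 silver × 1.5265 = 998.76249123393442 lithium
998.76249123393442 lithium × 1.1835 = 1182.03540837536138607 natgas

1182.04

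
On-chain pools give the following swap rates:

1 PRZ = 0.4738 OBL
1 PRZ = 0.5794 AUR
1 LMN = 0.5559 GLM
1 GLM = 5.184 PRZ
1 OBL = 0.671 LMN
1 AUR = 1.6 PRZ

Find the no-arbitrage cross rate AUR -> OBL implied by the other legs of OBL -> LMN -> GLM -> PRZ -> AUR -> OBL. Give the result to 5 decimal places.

Known legs of the cycle: 0.671 × 0.5559 × 5.184 × 0.5794 = 1.12037311292544
For no arbitrage the full-cycle product must be 1, so the missing rate is 1 / 1.12037311292544 ≈ 0.8925598.

0.89256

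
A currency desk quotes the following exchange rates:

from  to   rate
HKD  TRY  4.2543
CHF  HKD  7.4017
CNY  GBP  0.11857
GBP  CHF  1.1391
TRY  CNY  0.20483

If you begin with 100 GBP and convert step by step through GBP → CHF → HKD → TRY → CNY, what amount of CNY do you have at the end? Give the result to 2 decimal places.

100 GBP × 1.1391 = 113.91 CHF
113.91 CHF × 7.4017 = 843.127647 HKD
843.127647 HKD × 4.2543 = 3586.9179486321 TRY
3586.9179486321 TRY × 0.20483 = 734.708403418313043 CNY

734.71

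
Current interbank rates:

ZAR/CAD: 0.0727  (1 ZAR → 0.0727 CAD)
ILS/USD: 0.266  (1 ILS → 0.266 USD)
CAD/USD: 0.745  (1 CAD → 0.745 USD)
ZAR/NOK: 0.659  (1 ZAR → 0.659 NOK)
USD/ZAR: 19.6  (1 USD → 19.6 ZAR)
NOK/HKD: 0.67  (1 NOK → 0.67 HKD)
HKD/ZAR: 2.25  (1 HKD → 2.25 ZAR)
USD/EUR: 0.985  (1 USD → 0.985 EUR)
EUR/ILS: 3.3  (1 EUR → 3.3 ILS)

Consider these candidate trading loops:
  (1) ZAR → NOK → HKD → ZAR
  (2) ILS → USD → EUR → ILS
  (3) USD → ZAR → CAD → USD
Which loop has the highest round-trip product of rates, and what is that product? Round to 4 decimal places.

(1) 0.659 × 0.67 × 2.25 = 0.99344
(2) 0.266 × 0.985 × 3.3 = 0.86463
(3) 19.6 × 0.0727 × 0.745 = 1.06157
Highest is cycle (3) at 1.0616 (>1, arbitrage).

1.0616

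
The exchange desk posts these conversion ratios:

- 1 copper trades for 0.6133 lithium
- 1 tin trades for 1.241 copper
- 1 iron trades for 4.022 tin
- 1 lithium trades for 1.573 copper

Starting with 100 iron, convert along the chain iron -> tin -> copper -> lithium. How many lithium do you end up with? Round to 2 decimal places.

306.12

100 iron × 4.022 = 402.2 tin
402.2 tin × 1.241 = 499.1302 copper
499.1302 copper × 0.6133 = 306.11655166 lithium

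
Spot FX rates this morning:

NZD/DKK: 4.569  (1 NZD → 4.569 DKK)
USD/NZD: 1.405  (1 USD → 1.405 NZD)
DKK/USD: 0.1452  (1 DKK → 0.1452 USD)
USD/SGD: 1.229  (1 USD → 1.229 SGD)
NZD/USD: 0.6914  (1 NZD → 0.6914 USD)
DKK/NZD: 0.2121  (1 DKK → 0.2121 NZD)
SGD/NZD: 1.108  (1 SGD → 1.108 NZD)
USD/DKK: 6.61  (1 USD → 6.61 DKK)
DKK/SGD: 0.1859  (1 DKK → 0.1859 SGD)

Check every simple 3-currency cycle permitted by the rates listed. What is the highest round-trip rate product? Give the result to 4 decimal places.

DKK→NZD→USD→DKK: 0.2121 × 0.6914 × 6.61 = 0.96933
NZD→USD→SGD→NZD: 0.6914 × 1.229 × 1.108 = 0.94150
DKK→SGD→NZD→DKK: 0.1859 × 1.108 × 4.569 = 0.94111
DKK→USD→NZD→DKK: 0.1452 × 1.405 × 4.569 = 0.93210
Maximum is DKK→NZD→USD→DKK at 0.9693; no arbitrage — every cycle loses value.

0.9693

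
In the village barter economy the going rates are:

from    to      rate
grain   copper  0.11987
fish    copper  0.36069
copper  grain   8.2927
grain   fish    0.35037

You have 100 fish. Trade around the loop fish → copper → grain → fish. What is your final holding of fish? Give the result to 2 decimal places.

100 fish × 0.36069 = 36.069 copper
36.069 copper × 8.2927 = 299.1093963 grain
299.1093963 grain × 0.35037 = 104.798959181631 fish

104.80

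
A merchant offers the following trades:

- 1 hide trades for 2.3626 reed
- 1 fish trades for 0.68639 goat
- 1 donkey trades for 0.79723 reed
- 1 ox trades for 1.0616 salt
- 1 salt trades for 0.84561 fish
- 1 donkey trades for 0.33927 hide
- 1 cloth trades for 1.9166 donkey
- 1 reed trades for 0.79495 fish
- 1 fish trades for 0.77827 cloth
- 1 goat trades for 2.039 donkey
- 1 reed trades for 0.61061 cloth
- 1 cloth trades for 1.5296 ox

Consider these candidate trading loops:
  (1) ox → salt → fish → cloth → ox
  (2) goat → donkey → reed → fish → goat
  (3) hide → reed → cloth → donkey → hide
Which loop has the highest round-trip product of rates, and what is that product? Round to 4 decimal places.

1.0687

(1) 1.0616 × 0.84561 × 0.77827 × 1.5296 = 1.06866
(2) 2.039 × 0.79723 × 0.79495 × 0.68639 = 0.88698
(3) 2.3626 × 0.61061 × 1.9166 × 0.33927 = 0.93806
Highest is cycle (1) at 1.0687 (>1, arbitrage).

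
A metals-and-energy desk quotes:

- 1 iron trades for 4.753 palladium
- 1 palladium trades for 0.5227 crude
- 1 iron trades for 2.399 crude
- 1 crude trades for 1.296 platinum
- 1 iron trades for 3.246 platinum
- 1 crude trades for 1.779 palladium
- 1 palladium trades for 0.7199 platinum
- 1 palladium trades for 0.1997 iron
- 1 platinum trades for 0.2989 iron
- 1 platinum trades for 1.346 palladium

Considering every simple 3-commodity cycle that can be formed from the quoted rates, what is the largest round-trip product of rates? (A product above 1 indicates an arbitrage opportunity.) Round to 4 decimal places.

1.0227

palladium→platinum→iron→palladium: 0.7199 × 0.2989 × 4.753 = 1.02274
platinum→iron→crude→platinum: 0.2989 × 2.399 × 1.296 = 0.92931
palladium→crude→platinum→palladium: 0.5227 × 1.296 × 1.346 = 0.91181
palladium→iron→platinum→palladium: 0.1997 × 3.246 × 1.346 = 0.87251
palladium→iron→crude→palladium: 0.1997 × 2.399 × 1.779 = 0.85228
Maximum is palladium→platinum→iron→palladium at 1.0227; arbitrage exists.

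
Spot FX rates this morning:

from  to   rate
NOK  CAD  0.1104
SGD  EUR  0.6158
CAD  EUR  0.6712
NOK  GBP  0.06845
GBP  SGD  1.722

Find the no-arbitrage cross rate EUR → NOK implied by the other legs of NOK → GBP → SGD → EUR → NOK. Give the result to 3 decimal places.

Known legs of the cycle: 0.06845 × 1.722 × 0.6158 = 0.07258490022
For no arbitrage the full-cycle product must be 1, so the missing rate is 1 / 0.07258490022 ≈ 13.77697.

13.777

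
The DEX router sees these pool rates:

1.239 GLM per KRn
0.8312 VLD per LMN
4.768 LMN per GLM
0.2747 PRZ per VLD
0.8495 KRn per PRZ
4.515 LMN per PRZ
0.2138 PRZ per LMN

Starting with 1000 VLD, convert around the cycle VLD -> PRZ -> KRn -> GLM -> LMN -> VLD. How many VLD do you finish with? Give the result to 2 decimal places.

1145.87

1000 VLD × 0.2747 = 274.7 PRZ
274.7 PRZ × 0.8495 = 233.35765 KRn
233.35765 KRn × 1.239 = 289.13012835 GLM
289.13012835 GLM × 4.768 = 1378.5724519728 LMN
1378.5724519728 LMN × 0.8312 = 1145.86942207979136 VLD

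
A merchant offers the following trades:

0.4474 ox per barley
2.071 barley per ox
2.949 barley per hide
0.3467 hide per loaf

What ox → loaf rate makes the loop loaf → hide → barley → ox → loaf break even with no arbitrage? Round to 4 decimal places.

Known legs of the cycle: 0.3467 × 2.949 × 0.4474 = 0.45742994742
For no arbitrage the full-cycle product must be 1, so the missing rate is 1 / 0.45742994742 ≈ 2.186127.

2.1861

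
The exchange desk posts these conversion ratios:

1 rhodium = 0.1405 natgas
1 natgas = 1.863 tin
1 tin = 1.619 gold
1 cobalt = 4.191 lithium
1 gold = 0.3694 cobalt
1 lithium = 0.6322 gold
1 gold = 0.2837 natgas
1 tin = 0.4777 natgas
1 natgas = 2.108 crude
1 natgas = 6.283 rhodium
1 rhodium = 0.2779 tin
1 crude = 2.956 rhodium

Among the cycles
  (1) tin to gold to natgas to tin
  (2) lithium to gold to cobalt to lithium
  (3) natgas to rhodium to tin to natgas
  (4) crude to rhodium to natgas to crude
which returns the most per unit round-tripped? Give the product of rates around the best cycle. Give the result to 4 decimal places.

(1) 1.619 × 0.2837 × 1.863 = 0.85570
(2) 0.6322 × 0.3694 × 4.191 = 0.97874
(3) 6.283 × 0.2779 × 0.4777 = 0.83409
(4) 2.956 × 0.1405 × 2.108 = 0.87549
Highest is cycle (2) at 0.9787 (≤1, no arbitrage).

0.9787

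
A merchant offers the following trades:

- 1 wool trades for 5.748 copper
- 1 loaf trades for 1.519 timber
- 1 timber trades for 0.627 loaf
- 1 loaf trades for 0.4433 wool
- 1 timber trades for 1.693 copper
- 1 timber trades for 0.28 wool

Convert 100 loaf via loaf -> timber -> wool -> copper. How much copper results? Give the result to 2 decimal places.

244.47

100 loaf × 1.519 = 151.9 timber
151.9 timber × 0.28 = 42.532 wool
42.532 wool × 5.748 = 244.473936 copper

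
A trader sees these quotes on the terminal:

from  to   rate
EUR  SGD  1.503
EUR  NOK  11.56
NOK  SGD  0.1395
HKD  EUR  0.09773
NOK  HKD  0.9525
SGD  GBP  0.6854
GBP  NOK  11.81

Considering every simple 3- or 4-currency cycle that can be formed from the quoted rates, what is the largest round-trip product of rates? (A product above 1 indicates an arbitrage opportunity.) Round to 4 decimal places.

GBP→NOK→SGD→GBP: 11.81 × 0.1395 × 0.6854 = 1.12919
EUR→NOK→HKD→EUR: 11.56 × 0.9525 × 0.09773 = 1.07610
Maximum is GBP→NOK→SGD→GBP at 1.1292; arbitrage exists.

1.1292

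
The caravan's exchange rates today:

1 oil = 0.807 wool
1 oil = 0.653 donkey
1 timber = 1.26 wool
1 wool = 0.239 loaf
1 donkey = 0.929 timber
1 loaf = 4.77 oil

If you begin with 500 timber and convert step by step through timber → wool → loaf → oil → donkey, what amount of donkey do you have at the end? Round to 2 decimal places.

500 timber × 1.26 = 630 wool
630 wool × 0.239 = 150.57 loaf
150.57 loaf × 4.77 = 718.2189 oil
718.2189 oil × 0.653 = 468.9969417 donkey

469.00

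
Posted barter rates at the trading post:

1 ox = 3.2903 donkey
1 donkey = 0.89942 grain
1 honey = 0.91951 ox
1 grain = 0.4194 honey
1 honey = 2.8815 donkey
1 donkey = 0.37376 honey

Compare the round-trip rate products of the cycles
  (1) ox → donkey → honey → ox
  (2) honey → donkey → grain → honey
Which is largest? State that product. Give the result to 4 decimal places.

(1) 3.2903 × 0.37376 × 0.91951 = 1.13080
(2) 2.8815 × 0.89942 × 0.4194 = 1.08695
Highest is cycle (1) at 1.1308 (>1, arbitrage).

1.1308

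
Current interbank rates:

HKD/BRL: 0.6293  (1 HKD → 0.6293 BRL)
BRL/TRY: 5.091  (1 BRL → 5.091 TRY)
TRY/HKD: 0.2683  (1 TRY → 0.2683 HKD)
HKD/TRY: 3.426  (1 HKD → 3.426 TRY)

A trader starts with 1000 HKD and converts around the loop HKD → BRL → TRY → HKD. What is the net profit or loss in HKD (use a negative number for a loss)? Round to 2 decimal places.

-140.43

1000 HKD × 0.6293 = 629.3 BRL
629.3 BRL × 5.091 = 3203.7663 TRY
3203.7663 TRY × 0.2683 = 859.57049829 HKD
Net change: 859.57049829 − 1000 = -140.42950171 HKD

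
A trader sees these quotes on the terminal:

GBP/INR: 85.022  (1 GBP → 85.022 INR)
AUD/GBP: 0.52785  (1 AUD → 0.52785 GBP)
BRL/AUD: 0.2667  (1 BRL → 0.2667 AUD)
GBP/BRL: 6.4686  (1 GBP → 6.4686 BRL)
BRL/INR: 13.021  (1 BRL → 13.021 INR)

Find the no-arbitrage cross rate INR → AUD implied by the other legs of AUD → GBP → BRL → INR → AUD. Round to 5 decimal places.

Known legs of the cycle: 0.52785 × 6.4686 × 13.021 = 44.45956009071
For no arbitrage the full-cycle product must be 1, so the missing rate is 1 / 44.45956009071 ≈ 0.0224924.

0.02249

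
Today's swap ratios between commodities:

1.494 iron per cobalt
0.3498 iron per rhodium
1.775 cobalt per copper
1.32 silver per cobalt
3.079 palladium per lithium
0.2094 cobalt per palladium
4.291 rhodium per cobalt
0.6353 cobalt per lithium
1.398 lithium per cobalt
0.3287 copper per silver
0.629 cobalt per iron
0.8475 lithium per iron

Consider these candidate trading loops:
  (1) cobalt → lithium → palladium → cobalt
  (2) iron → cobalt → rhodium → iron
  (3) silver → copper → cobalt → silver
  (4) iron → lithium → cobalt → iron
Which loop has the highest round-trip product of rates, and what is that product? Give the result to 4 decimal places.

0.9441

(1) 1.398 × 3.079 × 0.2094 = 0.90135
(2) 0.629 × 4.291 × 0.3498 = 0.94412
(3) 0.3287 × 1.775 × 1.32 = 0.77014
(4) 0.8475 × 0.6353 × 1.494 = 0.80439
Highest is cycle (2) at 0.9441 (≤1, no arbitrage).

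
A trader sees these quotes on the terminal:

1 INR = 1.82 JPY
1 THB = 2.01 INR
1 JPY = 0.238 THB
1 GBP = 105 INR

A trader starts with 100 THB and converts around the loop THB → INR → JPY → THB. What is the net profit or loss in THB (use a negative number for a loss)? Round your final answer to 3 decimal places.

100 THB × 2.01 = 201 INR
201 INR × 1.82 = 365.82 JPY
365.82 JPY × 0.238 = 87.06516 THB
Net change: 87.06516 − 100 = -12.93484 THB

-12.935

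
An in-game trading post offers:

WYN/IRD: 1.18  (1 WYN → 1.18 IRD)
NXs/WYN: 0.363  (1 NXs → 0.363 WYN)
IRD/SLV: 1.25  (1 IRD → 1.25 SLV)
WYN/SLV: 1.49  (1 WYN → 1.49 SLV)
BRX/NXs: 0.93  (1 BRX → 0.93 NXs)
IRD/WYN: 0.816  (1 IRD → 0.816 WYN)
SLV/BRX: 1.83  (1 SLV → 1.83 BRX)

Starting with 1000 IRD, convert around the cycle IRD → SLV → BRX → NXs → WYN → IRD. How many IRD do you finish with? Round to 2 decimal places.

1000 IRD × 1.25 = 1250 SLV
1250 SLV × 1.83 = 2287.5 BRX
2287.5 BRX × 0.93 = 2127.375 NXs
2127.375 NXs × 0.363 = 772.237125 WYN
772.237125 WYN × 1.18 = 911.2398075 IRD

911.24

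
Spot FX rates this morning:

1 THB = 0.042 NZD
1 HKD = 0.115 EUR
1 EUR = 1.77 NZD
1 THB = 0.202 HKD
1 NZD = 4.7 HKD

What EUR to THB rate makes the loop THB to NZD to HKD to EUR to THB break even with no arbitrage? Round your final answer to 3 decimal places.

44.051

Known legs of the cycle: 0.042 × 4.7 × 0.115 = 0.022701
For no arbitrage the full-cycle product must be 1, so the missing rate is 1 / 0.022701 ≈ 44.05092.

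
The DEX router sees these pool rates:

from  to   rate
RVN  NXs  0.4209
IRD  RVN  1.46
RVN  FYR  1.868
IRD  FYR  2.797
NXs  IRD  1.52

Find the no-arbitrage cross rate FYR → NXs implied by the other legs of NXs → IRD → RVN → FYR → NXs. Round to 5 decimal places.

0.24123

Known legs of the cycle: 1.52 × 1.46 × 1.868 = 4.1454656
For no arbitrage the full-cycle product must be 1, so the missing rate is 1 / 4.1454656 ≈ 0.2412274.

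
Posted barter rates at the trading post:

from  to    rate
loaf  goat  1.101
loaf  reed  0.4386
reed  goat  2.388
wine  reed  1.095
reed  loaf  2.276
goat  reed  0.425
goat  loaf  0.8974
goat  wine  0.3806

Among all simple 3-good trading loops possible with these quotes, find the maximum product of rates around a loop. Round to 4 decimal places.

loaf→goat→reed→loaf: 1.101 × 0.425 × 2.276 = 1.06500
wine→reed→goat→wine: 1.095 × 2.388 × 0.3806 = 0.99522
loaf→reed→goat→loaf: 0.4386 × 2.388 × 0.8974 = 0.93992
Maximum is loaf→goat→reed→loaf at 1.0650; arbitrage exists.

1.0650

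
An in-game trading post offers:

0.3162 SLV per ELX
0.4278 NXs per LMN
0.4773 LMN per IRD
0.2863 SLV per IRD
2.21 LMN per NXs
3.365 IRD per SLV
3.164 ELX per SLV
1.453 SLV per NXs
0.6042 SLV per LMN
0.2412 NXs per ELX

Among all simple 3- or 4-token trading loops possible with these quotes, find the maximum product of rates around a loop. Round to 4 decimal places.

NXs→SLV→ELX→NXs: 1.453 × 3.164 × 0.2412 = 1.10887
NXs→LMN→SLV→ELX→NXs: 2.21 × 0.6042 × 3.164 × 0.2412 = 1.01903
NXs→SLV→IRD→LMN→NXs: 1.453 × 3.365 × 0.4773 × 0.4278 = 0.99835
SLV→IRD→LMN→SLV: 3.365 × 0.4773 × 0.6042 = 0.97041
Maximum is NXs→SLV→ELX→NXs at 1.1089; arbitrage exists.

1.1089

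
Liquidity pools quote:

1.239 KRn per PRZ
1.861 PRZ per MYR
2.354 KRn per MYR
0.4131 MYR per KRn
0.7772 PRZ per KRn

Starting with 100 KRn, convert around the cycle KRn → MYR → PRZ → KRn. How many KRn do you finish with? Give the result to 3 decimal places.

95.252

100 KRn × 0.4131 = 41.31 MYR
41.31 MYR × 1.861 = 76.87791 PRZ
76.87791 PRZ × 1.239 = 95.25173049 KRn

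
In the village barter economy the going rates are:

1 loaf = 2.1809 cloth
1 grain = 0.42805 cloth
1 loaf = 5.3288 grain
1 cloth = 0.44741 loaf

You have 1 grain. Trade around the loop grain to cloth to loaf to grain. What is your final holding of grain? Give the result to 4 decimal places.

1 grain × 0.42805 = 0.42805 cloth
0.42805 cloth × 0.44741 = 0.1915138505 loaf
0.1915138505 loaf × 5.3288 = 1.0205390065444 grain

1.0205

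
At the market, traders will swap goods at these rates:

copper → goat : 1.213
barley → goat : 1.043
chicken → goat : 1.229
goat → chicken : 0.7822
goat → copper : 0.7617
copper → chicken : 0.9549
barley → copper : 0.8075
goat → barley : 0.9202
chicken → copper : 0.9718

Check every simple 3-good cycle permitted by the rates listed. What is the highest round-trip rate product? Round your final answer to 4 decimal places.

0.9221

chicken→copper→goat→chicken: 0.9718 × 1.213 × 0.7822 = 0.92205
copper→goat→barley→copper: 1.213 × 0.9202 × 0.8075 = 0.90133
chicken→goat→copper→chicken: 1.229 × 0.7617 × 0.9549 = 0.89391
Maximum is chicken→copper→goat→chicken at 0.9221; no arbitrage — every cycle loses value.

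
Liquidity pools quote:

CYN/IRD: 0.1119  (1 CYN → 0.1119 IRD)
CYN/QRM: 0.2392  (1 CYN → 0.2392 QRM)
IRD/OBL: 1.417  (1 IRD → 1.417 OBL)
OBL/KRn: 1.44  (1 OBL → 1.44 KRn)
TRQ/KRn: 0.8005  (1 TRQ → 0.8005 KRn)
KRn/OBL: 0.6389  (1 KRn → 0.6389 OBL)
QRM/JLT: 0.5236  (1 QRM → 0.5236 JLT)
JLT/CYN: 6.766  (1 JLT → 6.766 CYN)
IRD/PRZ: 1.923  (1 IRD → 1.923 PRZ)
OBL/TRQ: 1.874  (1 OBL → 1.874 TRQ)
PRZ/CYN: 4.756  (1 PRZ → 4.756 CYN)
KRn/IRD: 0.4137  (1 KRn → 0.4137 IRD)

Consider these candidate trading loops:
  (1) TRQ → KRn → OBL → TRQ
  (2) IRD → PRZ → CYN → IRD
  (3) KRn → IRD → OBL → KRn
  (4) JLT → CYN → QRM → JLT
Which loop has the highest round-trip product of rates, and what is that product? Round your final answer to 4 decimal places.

(1) 0.8005 × 0.6389 × 1.874 = 0.95844
(2) 1.923 × 4.756 × 0.1119 = 1.02341
(3) 0.4137 × 1.417 × 1.44 = 0.84415
(4) 6.766 × 0.2392 × 0.5236 = 0.84741
Highest is cycle (2) at 1.0234 (>1, arbitrage).

1.0234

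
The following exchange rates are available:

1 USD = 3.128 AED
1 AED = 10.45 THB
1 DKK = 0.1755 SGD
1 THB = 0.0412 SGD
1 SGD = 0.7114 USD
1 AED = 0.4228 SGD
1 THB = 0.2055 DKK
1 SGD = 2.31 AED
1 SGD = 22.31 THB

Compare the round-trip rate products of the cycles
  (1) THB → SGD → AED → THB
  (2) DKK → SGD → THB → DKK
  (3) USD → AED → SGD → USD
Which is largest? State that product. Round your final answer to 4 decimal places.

(1) 0.0412 × 2.31 × 10.45 = 0.99455
(2) 0.1755 × 22.31 × 0.2055 = 0.80462
(3) 3.128 × 0.4228 × 0.7114 = 0.94084
Highest is cycle (1) at 0.9945 (≤1, no arbitrage).

0.9945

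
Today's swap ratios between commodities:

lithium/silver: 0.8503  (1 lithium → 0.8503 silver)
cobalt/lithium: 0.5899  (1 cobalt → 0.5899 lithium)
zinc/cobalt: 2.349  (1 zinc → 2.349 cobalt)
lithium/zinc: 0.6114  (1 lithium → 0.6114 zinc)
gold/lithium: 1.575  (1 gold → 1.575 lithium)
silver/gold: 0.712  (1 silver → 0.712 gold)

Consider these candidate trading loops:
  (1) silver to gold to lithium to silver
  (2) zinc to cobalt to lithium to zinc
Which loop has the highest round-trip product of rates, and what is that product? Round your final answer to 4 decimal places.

(1) 0.712 × 1.575 × 0.8503 = 0.95353
(2) 2.349 × 0.5899 × 0.6114 = 0.84720
Highest is cycle (1) at 0.9535 (≤1, no arbitrage).

0.9535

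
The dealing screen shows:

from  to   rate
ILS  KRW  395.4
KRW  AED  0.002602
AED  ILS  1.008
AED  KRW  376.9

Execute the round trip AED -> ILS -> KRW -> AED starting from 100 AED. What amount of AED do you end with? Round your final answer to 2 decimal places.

100 AED × 1.008 = 100.8 ILS
100.8 ILS × 395.4 = 39856.32 KRW
39856.32 KRW × 0.002602 = 103.70614464 AED

103.71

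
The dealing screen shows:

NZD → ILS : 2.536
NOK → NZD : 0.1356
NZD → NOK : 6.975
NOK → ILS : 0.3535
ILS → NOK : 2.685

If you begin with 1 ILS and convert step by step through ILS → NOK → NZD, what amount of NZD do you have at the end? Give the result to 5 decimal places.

0.36409

1 ILS × 2.685 = 2.685 NOK
2.685 NOK × 0.1356 = 0.364086 NZD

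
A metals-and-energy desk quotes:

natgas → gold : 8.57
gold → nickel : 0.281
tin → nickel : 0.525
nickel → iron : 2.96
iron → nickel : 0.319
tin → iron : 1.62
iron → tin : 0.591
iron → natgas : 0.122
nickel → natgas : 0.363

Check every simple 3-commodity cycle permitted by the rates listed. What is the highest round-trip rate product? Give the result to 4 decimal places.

iron→tin→nickel→iron: 0.591 × 0.525 × 2.96 = 0.91841
gold→nickel→natgas→gold: 0.281 × 0.363 × 8.57 = 0.87417
Maximum is iron→tin→nickel→iron at 0.9184; no arbitrage — every cycle loses value.

0.9184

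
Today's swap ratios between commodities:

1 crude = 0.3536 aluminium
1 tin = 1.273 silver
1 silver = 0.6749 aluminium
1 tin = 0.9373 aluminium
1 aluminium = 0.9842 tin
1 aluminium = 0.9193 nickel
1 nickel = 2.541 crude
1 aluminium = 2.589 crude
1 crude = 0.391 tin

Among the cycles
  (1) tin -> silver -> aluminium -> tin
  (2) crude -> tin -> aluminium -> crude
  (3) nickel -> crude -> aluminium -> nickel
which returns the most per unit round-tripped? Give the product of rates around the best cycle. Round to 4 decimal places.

(1) 1.273 × 0.6749 × 0.9842 = 0.84557
(2) 0.391 × 0.9373 × 2.589 = 0.94883
(3) 2.541 × 0.3536 × 0.9193 = 0.82599
Highest is cycle (2) at 0.9488 (≤1, no arbitrage).

0.9488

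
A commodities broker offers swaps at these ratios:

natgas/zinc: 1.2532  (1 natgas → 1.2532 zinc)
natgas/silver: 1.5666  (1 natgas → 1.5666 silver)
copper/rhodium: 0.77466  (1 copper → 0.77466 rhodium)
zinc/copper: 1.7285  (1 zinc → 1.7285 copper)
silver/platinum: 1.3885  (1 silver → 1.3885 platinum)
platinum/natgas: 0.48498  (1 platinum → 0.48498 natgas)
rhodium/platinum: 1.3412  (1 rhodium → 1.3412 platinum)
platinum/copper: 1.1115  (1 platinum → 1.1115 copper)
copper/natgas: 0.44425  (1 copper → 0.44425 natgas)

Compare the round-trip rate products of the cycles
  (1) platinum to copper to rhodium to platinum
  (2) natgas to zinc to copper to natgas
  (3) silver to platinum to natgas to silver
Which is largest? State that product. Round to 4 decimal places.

(1) 1.1115 × 0.77466 × 1.3412 = 1.15482
(2) 1.2532 × 1.7285 × 0.44425 = 0.96231
(3) 1.3885 × 0.48498 × 1.5666 = 1.05494
Highest is cycle (1) at 1.1548 (>1, arbitrage).

1.1548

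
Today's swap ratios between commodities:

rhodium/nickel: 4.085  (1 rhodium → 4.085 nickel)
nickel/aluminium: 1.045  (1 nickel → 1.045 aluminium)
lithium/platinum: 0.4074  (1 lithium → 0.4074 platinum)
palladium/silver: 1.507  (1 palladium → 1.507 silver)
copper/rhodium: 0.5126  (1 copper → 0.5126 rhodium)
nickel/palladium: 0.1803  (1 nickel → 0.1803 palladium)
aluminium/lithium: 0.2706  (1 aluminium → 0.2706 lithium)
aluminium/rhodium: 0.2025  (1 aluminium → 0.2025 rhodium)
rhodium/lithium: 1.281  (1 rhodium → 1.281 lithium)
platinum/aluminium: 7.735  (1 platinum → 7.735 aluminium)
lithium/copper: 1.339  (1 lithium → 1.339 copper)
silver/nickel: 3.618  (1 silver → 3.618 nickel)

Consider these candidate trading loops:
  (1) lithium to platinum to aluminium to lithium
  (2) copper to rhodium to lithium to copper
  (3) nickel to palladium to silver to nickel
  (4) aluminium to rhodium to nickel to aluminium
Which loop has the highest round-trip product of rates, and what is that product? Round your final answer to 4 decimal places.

0.9831

(1) 0.4074 × 7.735 × 0.2706 = 0.85273
(2) 0.5126 × 1.281 × 1.339 = 0.87924
(3) 0.1803 × 1.507 × 3.618 = 0.98305
(4) 0.2025 × 4.085 × 1.045 = 0.86444
Highest is cycle (3) at 0.9831 (≤1, no arbitrage).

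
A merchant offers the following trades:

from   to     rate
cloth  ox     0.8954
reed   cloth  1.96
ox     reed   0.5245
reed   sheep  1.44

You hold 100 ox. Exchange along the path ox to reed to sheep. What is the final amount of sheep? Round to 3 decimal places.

75.528

100 ox × 0.5245 = 52.45 reed
52.45 reed × 1.44 = 75.528 sheep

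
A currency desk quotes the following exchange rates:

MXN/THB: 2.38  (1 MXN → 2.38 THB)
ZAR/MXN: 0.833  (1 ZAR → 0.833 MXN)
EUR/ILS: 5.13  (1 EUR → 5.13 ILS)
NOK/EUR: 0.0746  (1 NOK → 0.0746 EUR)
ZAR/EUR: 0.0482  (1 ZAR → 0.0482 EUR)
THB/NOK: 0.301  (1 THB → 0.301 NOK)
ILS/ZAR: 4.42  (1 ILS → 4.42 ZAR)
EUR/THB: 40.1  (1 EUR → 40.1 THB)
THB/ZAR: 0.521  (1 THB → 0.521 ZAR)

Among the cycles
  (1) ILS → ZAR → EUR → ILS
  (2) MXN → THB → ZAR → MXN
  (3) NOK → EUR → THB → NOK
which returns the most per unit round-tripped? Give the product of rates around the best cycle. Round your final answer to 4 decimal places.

(1) 4.42 × 0.0482 × 5.13 = 1.09292
(2) 2.38 × 0.521 × 0.833 = 1.03290
(3) 0.0746 × 40.1 × 0.301 = 0.90043
Highest is cycle (1) at 1.0929 (>1, arbitrage).

1.0929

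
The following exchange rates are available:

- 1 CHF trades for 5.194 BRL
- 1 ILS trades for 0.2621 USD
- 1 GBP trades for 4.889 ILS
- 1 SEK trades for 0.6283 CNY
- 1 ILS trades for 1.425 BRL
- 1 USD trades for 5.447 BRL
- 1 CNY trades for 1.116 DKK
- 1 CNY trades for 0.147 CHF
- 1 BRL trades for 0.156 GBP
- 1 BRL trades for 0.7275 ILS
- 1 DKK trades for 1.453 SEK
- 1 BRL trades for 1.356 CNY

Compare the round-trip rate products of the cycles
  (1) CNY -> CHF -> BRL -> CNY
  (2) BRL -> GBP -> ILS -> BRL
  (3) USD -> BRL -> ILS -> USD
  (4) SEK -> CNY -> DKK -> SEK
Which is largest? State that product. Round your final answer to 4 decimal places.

1.0868

(1) 0.147 × 5.194 × 1.356 = 1.03533
(2) 0.156 × 4.889 × 1.425 = 1.08682
(3) 5.447 × 0.7275 × 0.2621 = 1.03862
(4) 0.6283 × 1.116 × 1.453 = 1.01882
Highest is cycle (2) at 1.0868 (>1, arbitrage).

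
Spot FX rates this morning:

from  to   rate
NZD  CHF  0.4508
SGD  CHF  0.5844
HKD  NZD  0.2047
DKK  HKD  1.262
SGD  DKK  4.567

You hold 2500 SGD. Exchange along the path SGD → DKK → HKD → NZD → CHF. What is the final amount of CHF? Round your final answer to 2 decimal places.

2500 SGD × 4.567 = 11417.5 DKK
11417.5 DKK × 1.262 = 14408.885 HKD
14408.885 HKD × 0.2047 = 2949.4987595 NZD
2949.4987595 NZD × 0.4508 = 1329.6340407826 CHF

1329.63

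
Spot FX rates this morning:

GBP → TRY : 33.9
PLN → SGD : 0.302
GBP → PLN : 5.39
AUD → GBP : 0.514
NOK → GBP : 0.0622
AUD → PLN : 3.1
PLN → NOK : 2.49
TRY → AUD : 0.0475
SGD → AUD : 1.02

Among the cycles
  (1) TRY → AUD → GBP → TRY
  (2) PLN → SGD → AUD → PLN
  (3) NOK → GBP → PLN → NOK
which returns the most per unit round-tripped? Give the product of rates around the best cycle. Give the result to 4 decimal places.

0.9549

(1) 0.0475 × 0.514 × 33.9 = 0.82767
(2) 0.302 × 1.02 × 3.1 = 0.95492
(3) 0.0622 × 5.39 × 2.49 = 0.83479
Highest is cycle (2) at 0.9549 (≤1, no arbitrage).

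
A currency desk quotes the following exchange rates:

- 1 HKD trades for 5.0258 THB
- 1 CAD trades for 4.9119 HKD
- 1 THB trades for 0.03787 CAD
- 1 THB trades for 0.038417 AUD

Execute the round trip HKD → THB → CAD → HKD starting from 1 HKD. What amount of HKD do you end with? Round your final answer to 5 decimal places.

0.93487

1 HKD × 5.0258 = 5.0258 THB
5.0258 THB × 0.03787 = 0.190327046 CAD
0.190327046 CAD × 4.9119 = 0.9348674172474 HKD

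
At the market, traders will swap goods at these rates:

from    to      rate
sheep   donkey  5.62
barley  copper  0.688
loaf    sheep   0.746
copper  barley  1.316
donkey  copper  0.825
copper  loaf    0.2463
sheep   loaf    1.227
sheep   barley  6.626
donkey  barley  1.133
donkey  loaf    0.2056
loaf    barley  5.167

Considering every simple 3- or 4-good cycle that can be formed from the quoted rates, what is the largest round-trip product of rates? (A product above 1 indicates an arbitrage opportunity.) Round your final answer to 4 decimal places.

0.8756

loaf→barley→copper→loaf: 5.167 × 0.688 × 0.2463 = 0.87557
loaf→sheep→donkey→loaf: 0.746 × 5.62 × 0.2056 = 0.86198
loaf→sheep→donkey→copper→loaf: 0.746 × 5.62 × 0.825 × 0.2463 = 0.85191
loaf→sheep→barley→copper→loaf: 0.746 × 6.626 × 0.688 × 0.2463 = 0.83761
Maximum is loaf→barley→copper→loaf at 0.8756; no arbitrage — every cycle loses value.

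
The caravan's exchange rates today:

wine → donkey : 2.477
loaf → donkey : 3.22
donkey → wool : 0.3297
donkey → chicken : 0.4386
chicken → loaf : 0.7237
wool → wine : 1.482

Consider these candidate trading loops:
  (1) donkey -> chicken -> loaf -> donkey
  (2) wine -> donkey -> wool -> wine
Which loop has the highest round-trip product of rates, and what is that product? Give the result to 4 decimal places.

1.2103

(1) 0.4386 × 0.7237 × 3.22 = 1.02208
(2) 2.477 × 0.3297 × 1.482 = 1.21030
Highest is cycle (2) at 1.2103 (>1, arbitrage).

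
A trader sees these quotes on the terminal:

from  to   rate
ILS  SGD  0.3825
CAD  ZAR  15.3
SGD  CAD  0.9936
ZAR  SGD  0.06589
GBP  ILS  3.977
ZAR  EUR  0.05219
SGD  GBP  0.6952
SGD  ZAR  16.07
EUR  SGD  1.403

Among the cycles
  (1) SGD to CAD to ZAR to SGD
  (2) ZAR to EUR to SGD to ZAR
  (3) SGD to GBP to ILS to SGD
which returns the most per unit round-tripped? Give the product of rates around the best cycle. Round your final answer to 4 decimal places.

1.1767

(1) 0.9936 × 15.3 × 0.06589 = 1.00167
(2) 0.05219 × 1.403 × 16.07 = 1.17669
(3) 0.6952 × 3.977 × 0.3825 = 1.05754
Highest is cycle (2) at 1.1767 (>1, arbitrage).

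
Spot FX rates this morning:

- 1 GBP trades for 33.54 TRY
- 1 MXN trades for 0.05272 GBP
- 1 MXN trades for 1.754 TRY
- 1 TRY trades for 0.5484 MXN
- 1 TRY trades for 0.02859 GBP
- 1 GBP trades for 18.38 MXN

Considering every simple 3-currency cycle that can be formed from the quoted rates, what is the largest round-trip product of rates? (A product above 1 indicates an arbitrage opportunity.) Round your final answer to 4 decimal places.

0.9697

GBP→TRY→MXN→GBP: 33.54 × 0.5484 × 0.05272 = 0.96970
GBP→MXN→TRY→GBP: 18.38 × 1.754 × 0.02859 = 0.92170
Maximum is GBP→TRY→MXN→GBP at 0.9697; no arbitrage — every cycle loses value.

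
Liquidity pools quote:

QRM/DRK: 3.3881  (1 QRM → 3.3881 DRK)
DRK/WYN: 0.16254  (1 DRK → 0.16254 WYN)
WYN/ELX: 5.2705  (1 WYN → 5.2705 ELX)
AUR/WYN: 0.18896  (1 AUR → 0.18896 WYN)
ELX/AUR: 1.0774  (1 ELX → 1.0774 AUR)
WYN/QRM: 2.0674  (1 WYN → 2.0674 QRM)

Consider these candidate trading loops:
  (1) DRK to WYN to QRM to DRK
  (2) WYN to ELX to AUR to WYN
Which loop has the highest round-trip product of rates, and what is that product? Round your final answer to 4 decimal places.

1.1385

(1) 0.16254 × 2.0674 × 3.3881 = 1.13852
(2) 5.2705 × 1.0774 × 0.18896 = 1.07300
Highest is cycle (1) at 1.1385 (>1, arbitrage).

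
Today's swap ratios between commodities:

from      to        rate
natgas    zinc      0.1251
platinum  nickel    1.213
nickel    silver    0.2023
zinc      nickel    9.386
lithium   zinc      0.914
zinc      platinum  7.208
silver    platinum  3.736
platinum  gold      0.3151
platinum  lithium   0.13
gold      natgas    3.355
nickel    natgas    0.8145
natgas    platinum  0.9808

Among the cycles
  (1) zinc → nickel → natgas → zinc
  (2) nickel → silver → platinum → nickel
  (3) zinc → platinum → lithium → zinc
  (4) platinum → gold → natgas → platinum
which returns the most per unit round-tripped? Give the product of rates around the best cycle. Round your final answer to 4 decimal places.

1.0369

(1) 9.386 × 0.8145 × 0.1251 = 0.95638
(2) 0.2023 × 3.736 × 1.213 = 0.91678
(3) 7.208 × 0.13 × 0.914 = 0.85645
(4) 0.3151 × 3.355 × 0.9808 = 1.03686
Highest is cycle (4) at 1.0369 (>1, arbitrage).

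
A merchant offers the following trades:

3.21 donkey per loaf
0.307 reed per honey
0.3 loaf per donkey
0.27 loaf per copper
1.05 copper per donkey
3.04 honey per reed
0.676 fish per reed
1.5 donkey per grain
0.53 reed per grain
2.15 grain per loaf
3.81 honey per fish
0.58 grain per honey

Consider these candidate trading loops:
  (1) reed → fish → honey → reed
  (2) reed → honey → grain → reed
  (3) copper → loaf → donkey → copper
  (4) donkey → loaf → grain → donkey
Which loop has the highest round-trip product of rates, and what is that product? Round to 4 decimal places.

0.9675

(1) 0.676 × 3.81 × 0.307 = 0.79070
(2) 3.04 × 0.58 × 0.53 = 0.93450
(3) 0.27 × 3.21 × 1.05 = 0.91004
(4) 0.3 × 2.15 × 1.5 = 0.96750
Highest is cycle (4) at 0.9675 (≤1, no arbitrage).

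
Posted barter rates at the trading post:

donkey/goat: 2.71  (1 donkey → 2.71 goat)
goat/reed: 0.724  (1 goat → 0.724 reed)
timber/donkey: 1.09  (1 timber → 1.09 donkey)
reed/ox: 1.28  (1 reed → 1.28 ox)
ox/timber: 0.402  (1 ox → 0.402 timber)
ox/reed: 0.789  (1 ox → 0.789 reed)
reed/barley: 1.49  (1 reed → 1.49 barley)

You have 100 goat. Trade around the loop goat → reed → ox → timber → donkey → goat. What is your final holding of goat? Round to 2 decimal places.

100 goat × 0.724 = 72.4 reed
72.4 reed × 1.28 = 92.672 ox
92.672 ox × 0.402 = 37.254144 timber
37.254144 timber × 1.09 = 40.60701696 donkey
40.60701696 donkey × 2.71 = 110.0450159616 goat

110.05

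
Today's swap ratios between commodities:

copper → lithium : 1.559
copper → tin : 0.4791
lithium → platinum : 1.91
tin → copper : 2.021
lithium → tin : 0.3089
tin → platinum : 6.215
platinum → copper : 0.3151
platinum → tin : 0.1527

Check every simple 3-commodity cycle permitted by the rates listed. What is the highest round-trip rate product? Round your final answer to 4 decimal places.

0.9733

copper→lithium→tin→copper: 1.559 × 0.3089 × 2.021 = 0.97326
copper→lithium→platinum→copper: 1.559 × 1.91 × 0.3151 = 0.93827
copper→tin→platinum→copper: 0.4791 × 6.215 × 0.3151 = 0.93824
Maximum is copper→lithium→tin→copper at 0.9733; no arbitrage — every cycle loses value.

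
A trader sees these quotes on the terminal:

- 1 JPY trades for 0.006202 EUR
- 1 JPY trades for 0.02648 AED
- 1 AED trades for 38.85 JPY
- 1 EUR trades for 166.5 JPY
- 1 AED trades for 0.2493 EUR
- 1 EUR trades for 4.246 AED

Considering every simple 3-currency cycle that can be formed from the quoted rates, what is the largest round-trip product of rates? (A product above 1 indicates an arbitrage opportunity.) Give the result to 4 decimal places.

1.0991

JPY→AED→EUR→JPY: 0.02648 × 0.2493 × 166.5 = 1.09914
JPY→EUR→AED→JPY: 0.006202 × 4.246 × 38.85 = 1.02306
Maximum is JPY→AED→EUR→JPY at 1.0991; arbitrage exists.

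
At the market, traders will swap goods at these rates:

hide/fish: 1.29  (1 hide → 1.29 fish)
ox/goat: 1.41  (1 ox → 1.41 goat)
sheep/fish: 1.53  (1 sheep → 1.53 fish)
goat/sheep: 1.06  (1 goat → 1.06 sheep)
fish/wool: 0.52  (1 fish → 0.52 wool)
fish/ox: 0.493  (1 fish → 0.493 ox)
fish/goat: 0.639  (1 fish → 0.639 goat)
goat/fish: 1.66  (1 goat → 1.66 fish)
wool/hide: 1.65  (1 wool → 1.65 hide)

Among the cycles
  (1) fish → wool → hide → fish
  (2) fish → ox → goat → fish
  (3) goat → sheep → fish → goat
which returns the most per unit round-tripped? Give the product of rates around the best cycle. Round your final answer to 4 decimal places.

(1) 0.52 × 1.65 × 1.29 = 1.10682
(2) 0.493 × 1.41 × 1.66 = 1.15392
(3) 1.06 × 1.53 × 0.639 = 1.03633
Highest is cycle (2) at 1.1539 (>1, arbitrage).

1.1539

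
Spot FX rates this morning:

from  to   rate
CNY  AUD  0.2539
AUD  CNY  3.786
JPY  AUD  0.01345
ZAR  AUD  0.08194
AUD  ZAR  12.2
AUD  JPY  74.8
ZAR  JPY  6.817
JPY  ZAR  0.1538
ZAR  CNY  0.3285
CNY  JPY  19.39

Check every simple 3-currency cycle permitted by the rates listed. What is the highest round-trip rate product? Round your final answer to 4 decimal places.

JPY→AUD→ZAR→JPY: 0.01345 × 12.2 × 6.817 = 1.11860
CNY→AUD→ZAR→CNY: 0.2539 × 12.2 × 0.3285 = 1.01756
JPY→AUD→CNY→JPY: 0.01345 × 3.786 × 19.39 = 0.98737
JPY→ZAR→CNY→JPY: 0.1538 × 0.3285 × 19.39 = 0.97965
JPY→ZAR→AUD→JPY: 0.1538 × 0.08194 × 74.8 = 0.94266
Maximum is JPY→AUD→ZAR→JPY at 1.1186; arbitrage exists.

1.1186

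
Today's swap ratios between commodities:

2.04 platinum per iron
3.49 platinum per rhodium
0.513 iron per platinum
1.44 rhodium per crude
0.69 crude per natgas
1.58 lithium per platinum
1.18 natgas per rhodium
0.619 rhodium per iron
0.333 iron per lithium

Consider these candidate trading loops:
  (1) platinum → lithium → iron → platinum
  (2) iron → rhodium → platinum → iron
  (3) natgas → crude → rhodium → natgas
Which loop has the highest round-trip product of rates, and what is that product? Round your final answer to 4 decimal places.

1.1724

(1) 1.58 × 0.333 × 2.04 = 1.07333
(2) 0.619 × 3.49 × 0.513 = 1.10824
(3) 0.69 × 1.44 × 1.18 = 1.17245
Highest is cycle (3) at 1.1724 (>1, arbitrage).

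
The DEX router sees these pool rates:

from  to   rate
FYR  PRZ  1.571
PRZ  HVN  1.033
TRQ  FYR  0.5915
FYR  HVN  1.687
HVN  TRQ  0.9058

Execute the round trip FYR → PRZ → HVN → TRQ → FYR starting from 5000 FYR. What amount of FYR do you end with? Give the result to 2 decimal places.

4347.44

5000 FYR × 1.571 = 7855 PRZ
7855 PRZ × 1.033 = 8114.215 HVN
8114.215 HVN × 0.9058 = 7349.855947 TRQ
7349.855947 TRQ × 0.5915 = 4347.4397926505 FYR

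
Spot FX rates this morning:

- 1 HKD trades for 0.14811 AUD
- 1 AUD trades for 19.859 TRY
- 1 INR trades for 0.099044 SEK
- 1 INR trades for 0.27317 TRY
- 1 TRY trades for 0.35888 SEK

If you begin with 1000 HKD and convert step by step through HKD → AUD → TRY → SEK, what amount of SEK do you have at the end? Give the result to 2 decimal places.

1000 HKD × 0.14811 = 148.11 AUD
148.11 AUD × 19.859 = 2941.31649 TRY
2941.31649 TRY × 0.35888 = 1055.5796619312 SEK

1055.58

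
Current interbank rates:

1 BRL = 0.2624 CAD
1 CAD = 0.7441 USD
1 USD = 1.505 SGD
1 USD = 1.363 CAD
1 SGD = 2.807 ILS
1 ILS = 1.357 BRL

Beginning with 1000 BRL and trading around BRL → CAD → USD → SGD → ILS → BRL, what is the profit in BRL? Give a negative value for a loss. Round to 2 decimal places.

1000 BRL × 0.2624 = 262.4 CAD
262.4 CAD × 0.7441 = 195.25184 USD
195.25184 USD × 1.505 = 293.8540192 SGD
293.8540192 SGD × 2.807 = 824.8482318944 ILS
824.8482318944 ILS × 1.357 = 1119.3190506807008 BRL
Net change: 1119.3190506807008 − 1000 = 119.3190506807008 BRL

119.32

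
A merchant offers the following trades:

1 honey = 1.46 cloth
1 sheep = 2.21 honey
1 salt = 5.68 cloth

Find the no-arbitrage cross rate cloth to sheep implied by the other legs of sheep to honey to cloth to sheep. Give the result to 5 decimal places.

Known legs of the cycle: 2.21 × 1.46 = 3.2266
For no arbitrage the full-cycle product must be 1, so the missing rate is 1 / 3.2266 ≈ 0.3099238.

0.30992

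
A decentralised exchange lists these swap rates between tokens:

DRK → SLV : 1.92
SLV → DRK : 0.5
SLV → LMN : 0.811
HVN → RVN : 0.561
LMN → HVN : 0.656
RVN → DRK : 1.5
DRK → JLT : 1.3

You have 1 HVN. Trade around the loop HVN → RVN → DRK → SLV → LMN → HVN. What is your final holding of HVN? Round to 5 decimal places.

1 HVN × 0.561 = 0.561 RVN
0.561 RVN × 1.5 = 0.8415 DRK
0.8415 DRK × 1.92 = 1.61568 SLV
1.61568 SLV × 0.811 = 1.31031648 LMN
1.31031648 LMN × 0.656 = 0.85956761088 HVN

0.85957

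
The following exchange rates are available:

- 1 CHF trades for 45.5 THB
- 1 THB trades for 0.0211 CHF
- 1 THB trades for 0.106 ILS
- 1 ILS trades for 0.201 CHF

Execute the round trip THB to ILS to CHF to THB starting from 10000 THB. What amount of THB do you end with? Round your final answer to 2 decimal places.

9694.23

10000 THB × 0.106 = 1060 ILS
1060 ILS × 0.201 = 213.06 CHF
213.06 CHF × 45.5 = 9694.23 THB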